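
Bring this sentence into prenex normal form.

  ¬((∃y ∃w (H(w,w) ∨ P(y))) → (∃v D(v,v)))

∃y ∃w ∀v ((H(w,w) ∨ P(y)) ∧ ¬D(v,v))

Eliminate → and ↔ using ¬ and ∨.
  ¬(¬(∃y ∃w (H(w,w) ∨ P(y))) ∨ (∃v D(v,v)))
Drive negations inward (¬∀x A ≡ ∃x ¬A, ¬∃x A ≡ ∀x ¬A, De Morgan for ∧/∨):
  (∃y ∃w (H(w,w) ∨ P(y))) ∧ (∀v ¬D(v,v))
All bound variables are already distinct, so no renaming is needed.
Pull the quantifiers to the front (each side's bound variable is not free in the other side):
  ∃y ∃w ∀v ((H(w,w) ∨ P(y)) ∧ ¬D(v,v))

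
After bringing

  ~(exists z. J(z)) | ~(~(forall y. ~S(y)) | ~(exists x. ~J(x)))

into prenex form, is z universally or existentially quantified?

universal

Push ¬ through the quantifiers and connectives to reach negation normal form:
  (forall z. ~J(z)) | (forall y. ~S(y)) & (exists x. ~J(x))
All bound variables are already distinct, so no renaming is needed.
Pull the quantifiers to the front (each side's bound variable is not free in the other side):
  forall z. forall y. exists x. (~J(z) | ~S(y) & ~J(x))
The quantifier exists z sits under an odd number of negations, so it flips to forall z.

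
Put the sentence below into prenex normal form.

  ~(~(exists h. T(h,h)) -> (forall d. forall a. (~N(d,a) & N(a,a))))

Rewrite implications/biconditionals: A → B as ¬A ∨ B.
  ~(~~(exists h. T(h,h)) | (forall d. forall a. (~N(d,a) & N(a,a))))
Move each ¬ inward, flipping quantifiers it crosses:
  (forall h. ~T(h,h)) & (exists d. exists a. (N(d,a) | ~N(a,a)))
All bound variables are already distinct, so no renaming is needed.
Extract every quantifier outward, since the variables are now distinct and don't occur free across branches:
  forall h. exists d. exists a. (~T(h,h) & (N(d,a) | ~N(a,a)))

forall h. exists d. exists a. (~T(h,h) & (N(d,a) | ~N(a,a)))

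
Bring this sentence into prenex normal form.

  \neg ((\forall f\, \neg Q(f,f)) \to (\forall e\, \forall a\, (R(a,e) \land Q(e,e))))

\forall f\, \exists e\, \exists a\, (\neg Q(f,f) \land (\neg R(a,e) \lor \neg Q(e,e)))

Eliminate → and ↔ using ¬ and ∨.
  \neg (\neg (\forall f\, \neg Q(f,f)) \lor (\forall e\, \forall a\, (R(a,e) \land Q(e,e))))
Move each ¬ inward, flipping quantifiers it crosses:
  (\forall f\, \neg Q(f,f)) \land (\exists e\, \exists a\, (\neg R(a,e) \lor \neg Q(e,e)))
All bound variables are already distinct, so no renaming is needed.
Pull the quantifiers to the front (each side's bound variable is not free in the other side):
  \forall f\, \exists e\, \exists a\, (\neg Q(f,f) \land (\neg R(a,e) \lor \neg Q(e,e)))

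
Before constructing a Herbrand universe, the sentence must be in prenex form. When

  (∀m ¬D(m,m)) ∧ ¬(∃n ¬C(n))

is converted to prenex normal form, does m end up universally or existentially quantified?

universal

Drive negations inward (¬∀x A ≡ ∃x ¬A, ¬∃x A ≡ ∀x ¬A, De Morgan for ∧/∨):
  (∀m ¬D(m,m)) ∧ (∀n C(n))
Extract every quantifier outward, since the variables are now distinct and don't occur free across branches:
  ∀m ∀n (¬D(m,m) ∧ C(n))
The quantifier ∀m sits under an even number of negations, so it remains universal.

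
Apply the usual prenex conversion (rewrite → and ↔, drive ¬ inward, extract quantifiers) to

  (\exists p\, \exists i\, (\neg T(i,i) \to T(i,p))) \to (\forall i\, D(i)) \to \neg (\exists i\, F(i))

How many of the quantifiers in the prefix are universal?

First replace A → B with ¬A ∨ B.
  \neg (\exists p\, \exists i\, (\neg \neg T(i,i) \lor T(i,p))) \lor \neg (\forall i\, D(i)) \lor \neg (\exists i\, F(i))
Move each ¬ inward, flipping quantifiers it crosses:
  (\forall p\, \forall i\, (\neg T(i,i) \land \neg T(i,p))) \lor (\exists i\, \neg D(i)) \lor (\forall i\, \neg F(i))
Give each quantifier a distinct variable: i↦z, i↦y1.
  (\forall p\, \forall i\, (\neg T(i,i) \land \neg T(i,p))) \lor (\exists z\, \neg D(z)) \lor (\forall y1\, \neg F(y1))
Finally move all quantifiers to the prefix:
  \forall p\, \forall i\, \exists z\, \forall y1\, (\neg T(i,i) \land \neg T(i,p) \lor \neg D(z) \lor \neg F(y1))
The prefix is \forall p \forall i \exists z \forall y1: 3 universal, 1 existential.

3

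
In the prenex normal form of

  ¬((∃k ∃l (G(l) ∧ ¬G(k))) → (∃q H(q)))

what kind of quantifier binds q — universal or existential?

universal

Rewrite implications/biconditionals: A → B as ¬A ∨ B.
  ¬(¬(∃k ∃l (G(l) ∧ ¬G(k))) ∨ (∃q H(q)))
Move each ¬ inward, flipping quantifiers it crosses:
  (∃k ∃l (G(l) ∧ ¬G(k))) ∧ (∀q ¬H(q))
Pull the quantifiers to the front (each side's bound variable is not free in the other side):
  ∃k ∃l ∀q (G(l) ∧ ¬G(k) ∧ ¬H(q))
The quantifier ∃q sits under an odd number of negations (counting the antecedent side of each →), so it flips to ∀q.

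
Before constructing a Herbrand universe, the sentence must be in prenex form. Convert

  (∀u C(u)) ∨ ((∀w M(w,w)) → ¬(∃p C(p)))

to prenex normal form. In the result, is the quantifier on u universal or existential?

universal

First replace A → B with ¬A ∨ B.
  (∀u C(u)) ∨ ¬(∀w M(w,w)) ∨ ¬(∃p C(p))
Drive negations inward (¬∀x A ≡ ∃x ¬A, ¬∃x A ≡ ∀x ¬A, De Morgan for ∧/∨):
  (∀u C(u)) ∨ (∃w ¬M(w,w)) ∨ (∀p ¬C(p))
Extract every quantifier outward, since the variables are now distinct and don't occur free across branches:
  ∀u ∃w ∀p (C(u) ∨ ¬M(w,w) ∨ ¬C(p))
The quantifier ∀u sits under an even number of negations (counting the antecedent side of each →), so it remains universal.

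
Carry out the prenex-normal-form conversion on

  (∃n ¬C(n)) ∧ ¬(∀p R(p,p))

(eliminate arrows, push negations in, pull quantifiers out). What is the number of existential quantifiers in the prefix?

2

Move each ¬ inward, flipping quantifiers it crosses:
  (∃n ¬C(n)) ∧ (∃p ¬R(p,p))
All bound variables are already distinct, so no renaming is needed.
Extract every quantifier outward, since the variables are now distinct and don't occur free across branches:
  ∃n ∃p (¬C(n) ∧ ¬R(p,p))
The prefix is ∃n ∃p: 0 universal, 2 existential.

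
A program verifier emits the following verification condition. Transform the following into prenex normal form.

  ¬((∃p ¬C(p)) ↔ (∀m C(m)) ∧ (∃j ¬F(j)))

First replace A → B with ¬A ∨ B; A ↔ B as (¬A ∨ B) ∧ (¬B ∨ A).
  ¬((¬(∃p ¬C(p)) ∨ (∀m C(m)) ∧ (∃j ¬F(j))) ∧ (¬((∀m C(m)) ∧ (∃j ¬F(j))) ∨ (∃p ¬C(p))))
Drive negations inward (¬∀x A ≡ ∃x ¬A, ¬∃x A ≡ ∀x ¬A, De Morgan for ∧/∨):
  (∃p ¬C(p)) ∧ ((∃m ¬C(m)) ∨ (∀j F(j))) ∨ (∀m C(m)) ∧ (∃j ¬F(j)) ∧ (∀p C(p))
Rename bound variables to avoid capture: m↦x, j↦u1, p↦q.
  (∃p ¬C(p)) ∧ ((∃m ¬C(m)) ∨ (∀j F(j))) ∨ (∀x C(x)) ∧ (∃u1 ¬F(u1)) ∧ (∀q C(q))
Finally move all quantifiers to the prefix:
  ∃p ∃m ∀j ∀x ∃u1 ∀q (¬C(p) ∧ (¬C(m) ∨ F(j)) ∨ C(x) ∧ ¬F(u1) ∧ C(q))

∃p ∃m ∀j ∀x ∃u1 ∀q (¬C(p) ∧ (¬C(m) ∨ F(j)) ∨ C(x) ∧ ¬F(u1) ∧ C(q))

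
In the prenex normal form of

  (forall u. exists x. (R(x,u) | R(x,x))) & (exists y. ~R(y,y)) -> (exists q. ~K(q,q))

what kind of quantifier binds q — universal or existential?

existential

Rewrite implications/biconditionals: A → B as ¬A ∨ B.
  ~((forall u. exists x. (R(x,u) | R(x,x))) & (exists y. ~R(y,y))) | (exists q. ~K(q,q))
Move each ¬ inward, flipping quantifiers it crosses:
  (exists u. forall x. (~R(x,u) & ~R(x,x))) | (forall y. R(y,y)) | (exists q. ~K(q,q))
All bound variables are already distinct, so no renaming is needed.
Pull the quantifiers to the front (each side's bound variable is not free in the other side):
  exists u. forall x. forall y. exists q. (~R(x,u) & ~R(x,x) | R(y,y) | ~K(q,q))
The quantifier exists q sits under an even number of negations (counting the antecedent side of each →), so it remains existential.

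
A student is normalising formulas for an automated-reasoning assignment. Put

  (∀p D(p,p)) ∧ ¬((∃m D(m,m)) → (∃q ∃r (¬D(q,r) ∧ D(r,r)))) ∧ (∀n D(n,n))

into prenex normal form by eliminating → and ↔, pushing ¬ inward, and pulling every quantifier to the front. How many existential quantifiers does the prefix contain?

Rewrite implications/biconditionals: A → B as ¬A ∨ B.
  (∀p D(p,p)) ∧ ¬(¬(∃m D(m,m)) ∨ (∃q ∃r (¬D(q,r) ∧ D(r,r)))) ∧ (∀n D(n,n))
Push ¬ through the quantifiers and connectives to reach negation normal form:
  (∀p D(p,p)) ∧ (∃m D(m,m)) ∧ (∀q ∀r (D(q,r) ∨ ¬D(r,r))) ∧ (∀n D(n,n))
Pull the quantifiers to the front (each side's bound variable is not free in the other side):
  ∀p ∃m ∀q ∀r ∀n (D(p,p) ∧ D(m,m) ∧ (D(q,r) ∨ ¬D(r,r)) ∧ D(n,n))
The prefix is ∀p ∃m ∀q ∀r ∀n: 4 universal, 1 existential.

1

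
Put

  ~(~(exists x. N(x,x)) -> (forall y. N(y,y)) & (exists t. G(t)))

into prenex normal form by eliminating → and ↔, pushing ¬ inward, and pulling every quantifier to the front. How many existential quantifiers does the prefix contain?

Rewrite implications/biconditionals: A → B as ¬A ∨ B.
  ~(~~(exists x. N(x,x)) | (forall y. N(y,y)) & (exists t. G(t)))
Push ¬ through the quantifiers and connectives to reach negation normal form:
  (forall x. ~N(x,x)) & ((exists y. ~N(y,y)) | (forall t. ~G(t)))
Finally move all quantifiers to the prefix:
  forall x. exists y. forall t. (~N(x,x) & (~N(y,y) | ~G(t)))
The prefix is forall x exists y forall t: 2 universal, 1 existential.

1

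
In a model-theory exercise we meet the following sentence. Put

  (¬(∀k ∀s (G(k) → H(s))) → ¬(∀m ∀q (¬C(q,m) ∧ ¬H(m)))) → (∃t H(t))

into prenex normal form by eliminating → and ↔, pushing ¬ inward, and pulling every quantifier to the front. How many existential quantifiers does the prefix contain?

Rewrite implications/biconditionals: A → B as ¬A ∨ B.
  ¬(¬¬(∀k ∀s (¬G(k) ∨ H(s))) ∨ ¬(∀m ∀q (¬C(q,m) ∧ ¬H(m)))) ∨ (∃t H(t))
Move each ¬ inward, flipping quantifiers it crosses:
  (∃k ∃s (G(k) ∧ ¬H(s))) ∧ (∀m ∀q (¬C(q,m) ∧ ¬H(m))) ∨ (∃t H(t))
All bound variables are already distinct, so no renaming is needed.
Pull the quantifiers to the front (each side's bound variable is not free in the other side):
  ∃k ∃s ∀m ∀q ∃t (G(k) ∧ ¬H(s) ∧ ¬C(q,m) ∧ ¬H(m) ∨ H(t))
The prefix is ∃k ∃s ∀m ∀q ∃t: 2 universal, 3 existential.

3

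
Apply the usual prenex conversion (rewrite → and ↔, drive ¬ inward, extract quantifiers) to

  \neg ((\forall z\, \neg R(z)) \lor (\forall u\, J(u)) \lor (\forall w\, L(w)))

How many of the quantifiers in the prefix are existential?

Push ¬ through the quantifiers and connectives to reach negation normal form:
  (\exists z\, R(z)) \land (\exists u\, \neg J(u)) \land (\exists w\, \neg L(w))
All bound variables are already distinct, so no renaming is needed.
Extract every quantifier outward, since the variables are now distinct and don't occur free across branches:
  \exists z\, \exists u\, \exists w\, (R(z) \land \neg J(u) \land \neg L(w))
The prefix is \exists z \exists u \exists w: 0 universal, 3 existential.

3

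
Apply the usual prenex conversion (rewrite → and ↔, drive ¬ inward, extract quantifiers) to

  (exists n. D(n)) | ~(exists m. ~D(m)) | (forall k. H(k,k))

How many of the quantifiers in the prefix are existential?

1

Push ¬ through the quantifiers and connectives to reach negation normal form:
  (exists n. D(n)) | (forall m. D(m)) | (forall k. H(k,k))
All bound variables are already distinct, so no renaming is needed.
Extract every quantifier outward, since the variables are now distinct and don't occur free across branches:
  exists n. forall m. forall k. (D(n) | D(m) | H(k,k))
The prefix is exists n forall m forall k: 2 universal, 1 existential.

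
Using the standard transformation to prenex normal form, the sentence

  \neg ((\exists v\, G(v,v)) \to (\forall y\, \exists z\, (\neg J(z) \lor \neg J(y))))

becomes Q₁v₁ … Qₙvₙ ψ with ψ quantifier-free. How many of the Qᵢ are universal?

1

Eliminate → and ↔ using ¬ and ∨.
  \neg (\neg (\exists v\, G(v,v)) \lor (\forall y\, \exists z\, (\neg J(z) \lor \neg J(y))))
Push ¬ through the quantifiers and connectives to reach negation normal form:
  (\exists v\, G(v,v)) \land (\exists y\, \forall z\, (J(z) \land J(y)))
Pull the quantifiers to the front (each side's bound variable is not free in the other side):
  \exists v\, \exists y\, \forall z\, (G(v,v) \land J(z) \land J(y))
The prefix is \exists v \exists y \forall z: 1 universal, 2 existential.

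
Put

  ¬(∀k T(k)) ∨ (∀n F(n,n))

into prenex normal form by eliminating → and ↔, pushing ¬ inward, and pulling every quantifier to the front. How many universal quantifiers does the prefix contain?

Move each ¬ inward, flipping quantifiers it crosses:
  (∃k ¬T(k)) ∨ (∀n F(n,n))
All bound variables are already distinct, so no renaming is needed.
Finally move all quantifiers to the prefix:
  ∃k ∀n (¬T(k) ∨ F(n,n))
The prefix is ∃k ∀n: 1 universal, 1 existential.

1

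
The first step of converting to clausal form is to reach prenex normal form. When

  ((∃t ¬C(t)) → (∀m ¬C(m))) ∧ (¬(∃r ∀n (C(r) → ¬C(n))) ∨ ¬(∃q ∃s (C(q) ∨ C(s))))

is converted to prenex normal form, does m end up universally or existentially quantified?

Eliminate → and ↔ using ¬ and ∨.
  (¬(∃t ¬C(t)) ∨ (∀m ¬C(m))) ∧ (¬(∃r ∀n (¬C(r) ∨ ¬C(n))) ∨ ¬(∃q ∃s (C(q) ∨ C(s))))
Move each ¬ inward, flipping quantifiers it crosses:
  ((∀t C(t)) ∨ (∀m ¬C(m))) ∧ ((∀r ∃n (C(r) ∧ C(n))) ∨ (∀q ∀s (¬C(q) ∧ ¬C(s))))
Pull the quantifiers to the front (each side's bound variable is not free in the other side):
  ∀t ∀m ∀r ∃n ∀q ∀s ((C(t) ∨ ¬C(m)) ∧ (C(r) ∧ C(n) ∨ ¬C(q) ∧ ¬C(s)))
The quantifier ∀m sits under an even number of negations (counting the antecedent side of each →), so it remains universal.

universal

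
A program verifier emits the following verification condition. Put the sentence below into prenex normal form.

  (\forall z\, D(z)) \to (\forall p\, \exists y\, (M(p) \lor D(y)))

\exists z\, \forall p\, \exists y\, (\neg D(z) \lor M(p) \lor D(y))

Rewrite implications/biconditionals: A → B as ¬A ∨ B.
  \neg (\forall z\, D(z)) \lor (\forall p\, \exists y\, (M(p) \lor D(y)))
Move each ¬ inward, flipping quantifiers it crosses:
  (\exists z\, \neg D(z)) \lor (\forall p\, \exists y\, (M(p) \lor D(y)))
All bound variables are already distinct, so no renaming is needed.
Pull the quantifiers to the front (each side's bound variable is not free in the other side):
  \exists z\, \forall p\, \exists y\, (\neg D(z) \lor M(p) \lor D(y))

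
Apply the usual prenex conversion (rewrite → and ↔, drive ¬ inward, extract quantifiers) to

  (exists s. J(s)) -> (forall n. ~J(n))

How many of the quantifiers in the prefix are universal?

2

First replace A → B with ¬A ∨ B.
  ~(exists s. J(s)) | (forall n. ~J(n))
Move each ¬ inward, flipping quantifiers it crosses:
  (forall s. ~J(s)) | (forall n. ~J(n))
All bound variables are already distinct, so no renaming is needed.
Finally move all quantifiers to the prefix:
  forall s. forall n. (~J(s) | ~J(n))
The prefix is forall s forall n: 2 universal, 0 existential.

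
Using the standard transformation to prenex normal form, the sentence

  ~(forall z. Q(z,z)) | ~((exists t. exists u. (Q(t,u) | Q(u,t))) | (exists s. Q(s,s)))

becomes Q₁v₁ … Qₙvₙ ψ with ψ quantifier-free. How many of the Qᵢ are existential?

1

Drive negations inward (¬∀x A ≡ ∃x ¬A, ¬∃x A ≡ ∀x ¬A, De Morgan for ∧/∨):
  (exists z. ~Q(z,z)) | (forall t. forall u. (~Q(t,u) & ~Q(u,t))) & (forall s. ~Q(s,s))
All bound variables are already distinct, so no renaming is needed.
Finally move all quantifiers to the prefix:
  exists z. forall t. forall u. forall s. (~Q(z,z) | ~Q(t,u) & ~Q(u,t) & ~Q(s,s))
The prefix is exists z forall t forall u forall s: 3 universal, 1 existential.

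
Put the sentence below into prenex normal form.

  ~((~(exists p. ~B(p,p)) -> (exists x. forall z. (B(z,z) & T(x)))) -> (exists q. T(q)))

exists p. exists x. forall z. forall q. ((~B(p,p) | B(z,z) & T(x)) & ~T(q))

First replace A → B with ¬A ∨ B.
  ~(~(~~(exists p. ~B(p,p)) | (exists x. forall z. (B(z,z) & T(x)))) | (exists q. T(q)))
Drive negations inward (¬∀x A ≡ ∃x ¬A, ¬∃x A ≡ ∀x ¬A, De Morgan for ∧/∨):
  ((exists p. ~B(p,p)) | (exists x. forall z. (B(z,z) & T(x)))) & (forall q. ~T(q))
All bound variables are already distinct, so no renaming is needed.
Extract every quantifier outward, since the variables are now distinct and don't occur free across branches:
  exists p. exists x. forall z. forall q. ((~B(p,p) | B(z,z) & T(x)) & ~T(q))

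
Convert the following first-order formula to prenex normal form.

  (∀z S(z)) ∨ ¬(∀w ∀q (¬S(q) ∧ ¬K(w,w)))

Move each ¬ inward, flipping quantifiers it crosses:
  (∀z S(z)) ∨ (∃w ∃q (S(q) ∨ K(w,w)))
All bound variables are already distinct, so no renaming is needed.
Finally move all quantifiers to the prefix:
  ∀z ∃w ∃q (S(z) ∨ S(q) ∨ K(w,w))

∀z ∃w ∃q (S(z) ∨ S(q) ∨ K(w,w))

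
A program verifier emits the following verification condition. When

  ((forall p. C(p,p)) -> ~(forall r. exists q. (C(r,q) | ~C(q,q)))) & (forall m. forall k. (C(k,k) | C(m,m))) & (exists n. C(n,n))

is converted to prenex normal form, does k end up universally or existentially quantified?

universal

Rewrite implications/biconditionals: A → B as ¬A ∨ B.
  (~(forall p. C(p,p)) | ~(forall r. exists q. (C(r,q) | ~C(q,q)))) & (forall m. forall k. (C(k,k) | C(m,m))) & (exists n. C(n,n))
Push ¬ through the quantifiers and connectives to reach negation normal form:
  ((exists p. ~C(p,p)) | (exists r. forall q. (~C(r,q) & C(q,q)))) & (forall m. forall k. (C(k,k) | C(m,m))) & (exists n. C(n,n))
All bound variables are already distinct, so no renaming is needed.
Pull the quantifiers to the front (each side's bound variable is not free in the other side):
  exists p. exists r. forall q. forall m. forall k. exists n. ((~C(p,p) | ~C(r,q) & C(q,q)) & (C(k,k) | C(m,m)) & C(n,n))
The quantifier forall k sits under an even number of negations (counting the antecedent side of each →), so it remains universal.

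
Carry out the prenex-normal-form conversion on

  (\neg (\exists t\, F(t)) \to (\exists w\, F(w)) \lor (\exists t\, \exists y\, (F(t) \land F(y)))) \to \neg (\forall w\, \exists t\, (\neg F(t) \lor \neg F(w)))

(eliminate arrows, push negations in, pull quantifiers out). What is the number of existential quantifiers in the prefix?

First replace A → B with ¬A ∨ B.
  \neg (\neg \neg (\exists t\, F(t)) \lor (\exists w\, F(w)) \lor (\exists t\, \exists y\, (F(t) \land F(y)))) \lor \neg (\forall w\, \exists t\, (\neg F(t) \lor \neg F(w)))
Move each ¬ inward, flipping quantifiers it crosses:
  (\forall t\, \neg F(t)) \land (\forall w\, \neg F(w)) \land (\forall t\, \forall y\, (\neg F(t) \lor \neg F(y))) \lor (\exists w\, \forall t\, (F(t) \land F(w)))
Give each quantifier a distinct variable: t↦q, w↦v, t↦p.
  (\forall t\, \neg F(t)) \land (\forall w\, \neg F(w)) \land (\forall q\, \forall y\, (\neg F(q) \lor \neg F(y))) \lor (\exists v\, \forall p\, (F(p) \land F(v)))
Pull the quantifiers to the front (each side's bound variable is not free in the other side):
  \forall t\, \forall w\, \forall q\, \forall y\, \exists v\, \forall p\, (\neg F(t) \land \neg F(w) \land (\neg F(q) \lor \neg F(y)) \lor F(p) \land F(v))
The prefix is \forall t \forall w \forall q \forall y \exists v \forall p: 5 universal, 1 existential.

1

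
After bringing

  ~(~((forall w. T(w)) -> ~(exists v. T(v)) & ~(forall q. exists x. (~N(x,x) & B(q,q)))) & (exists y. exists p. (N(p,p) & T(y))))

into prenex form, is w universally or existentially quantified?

First replace A → B with ¬A ∨ B.
  ~(~(~(forall w. T(w)) | ~(exists v. T(v)) & ~(forall q. exists x. (~N(x,x) & B(q,q)))) & (exists y. exists p. (N(p,p) & T(y))))
Drive negations inward (¬∀x A ≡ ∃x ¬A, ¬∃x A ≡ ∀x ¬A, De Morgan for ∧/∨):
  (exists w. ~T(w)) | (forall v. ~T(v)) & (exists q. forall x. (N(x,x) | ~B(q,q))) | (forall y. forall p. (~N(p,p) | ~T(y)))
All bound variables are already distinct, so no renaming is needed.
Pull the quantifiers to the front (each side's bound variable is not free in the other side):
  exists w. forall v. exists q. forall x. forall y. forall p. (~T(w) | ~T(v) & (N(x,x) | ~B(q,q)) | ~N(p,p) | ~T(y))
The quantifier forall w sits under an odd number of negations (counting the antecedent side of each →), so it flips to exists w.

existential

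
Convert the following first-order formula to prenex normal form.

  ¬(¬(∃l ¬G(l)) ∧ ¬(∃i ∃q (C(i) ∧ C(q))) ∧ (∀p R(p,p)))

Move each ¬ inward, flipping quantifiers it crosses:
  (∃l ¬G(l)) ∨ (∃i ∃q (C(i) ∧ C(q))) ∨ (∃p ¬R(p,p))
All bound variables are already distinct, so no renaming is needed.
Finally move all quantifiers to the prefix:
  ∃l ∃i ∃q ∃p (¬G(l) ∨ C(i) ∧ C(q) ∨ ¬R(p,p))

∃l ∃i ∃q ∃p (¬G(l) ∨ C(i) ∧ C(q) ∨ ¬R(p,p))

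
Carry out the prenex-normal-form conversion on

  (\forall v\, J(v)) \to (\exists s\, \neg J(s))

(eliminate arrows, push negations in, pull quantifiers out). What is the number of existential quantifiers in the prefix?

2

Eliminate → and ↔ using ¬ and ∨.
  \neg (\forall v\, J(v)) \lor (\exists s\, \neg J(s))
Drive negations inward (¬∀x A ≡ ∃x ¬A, ¬∃x A ≡ ∀x ¬A, De Morgan for ∧/∨):
  (\exists v\, \neg J(v)) \lor (\exists s\, \neg J(s))
All bound variables are already distinct, so no renaming is needed.
Pull the quantifiers to the front (each side's bound variable is not free in the other side):
  \exists v\, \exists s\, (\neg J(v) \lor \neg J(s))
The prefix is \exists v \exists s: 0 universal, 2 existential.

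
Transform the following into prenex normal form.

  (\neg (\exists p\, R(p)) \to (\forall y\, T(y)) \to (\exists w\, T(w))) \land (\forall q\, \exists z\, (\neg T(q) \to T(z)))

\exists p\, \exists y\, \exists w\, \forall q\, \exists z\, ((R(p) \lor \neg T(y) \lor T(w)) \land (T(q) \lor T(z)))

Rewrite implications/biconditionals: A → B as ¬A ∨ B.
  (\neg \neg (\exists p\, R(p)) \lor \neg (\forall y\, T(y)) \lor (\exists w\, T(w))) \land (\forall q\, \exists z\, (\neg \neg T(q) \lor T(z)))
Push ¬ through the quantifiers and connectives to reach negation normal form:
  ((\exists p\, R(p)) \lor (\exists y\, \neg T(y)) \lor (\exists w\, T(w))) \land (\forall q\, \exists z\, (T(q) \lor T(z)))
Finally move all quantifiers to the prefix:
  \exists p\, \exists y\, \exists w\, \forall q\, \exists z\, ((R(p) \lor \neg T(y) \lor T(w)) \land (T(q) \lor T(z)))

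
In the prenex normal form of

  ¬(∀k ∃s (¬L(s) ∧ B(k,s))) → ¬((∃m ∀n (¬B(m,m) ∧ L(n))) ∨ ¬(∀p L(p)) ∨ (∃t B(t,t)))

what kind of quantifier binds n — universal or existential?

existential

First replace A → B with ¬A ∨ B.
  ¬¬(∀k ∃s (¬L(s) ∧ B(k,s))) ∨ ¬((∃m ∀n (¬B(m,m) ∧ L(n))) ∨ ¬(∀p L(p)) ∨ (∃t B(t,t)))
Push ¬ through the quantifiers and connectives to reach negation normal form:
  (∀k ∃s (¬L(s) ∧ B(k,s))) ∨ (∀m ∃n (B(m,m) ∨ ¬L(n))) ∧ (∀p L(p)) ∧ (∀t ¬B(t,t))
All bound variables are already distinct, so no renaming is needed.
Finally move all quantifiers to the prefix:
  ∀k ∃s ∀m ∃n ∀p ∀t (¬L(s) ∧ B(k,s) ∨ (B(m,m) ∨ ¬L(n)) ∧ L(p) ∧ ¬B(t,t))
The quantifier ∀n sits under an odd number of negations (counting the antecedent side of each →), so it flips to ∃n.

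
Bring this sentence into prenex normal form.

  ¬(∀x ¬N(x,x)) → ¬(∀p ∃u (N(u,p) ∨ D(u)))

∀x ∃p ∀u (¬N(x,x) ∨ ¬N(u,p) ∧ ¬D(u))

First replace A → B with ¬A ∨ B.
  ¬¬(∀x ¬N(x,x)) ∨ ¬(∀p ∃u (N(u,p) ∨ D(u)))
Drive negations inward (¬∀x A ≡ ∃x ¬A, ¬∃x A ≡ ∀x ¬A, De Morgan for ∧/∨):
  (∀x ¬N(x,x)) ∨ (∃p ∀u (¬N(u,p) ∧ ¬D(u)))
All bound variables are already distinct, so no renaming is needed.
Extract every quantifier outward, since the variables are now distinct and don't occur free across branches:
  ∀x ∃p ∀u (¬N(x,x) ∨ ¬N(u,p) ∧ ¬D(u))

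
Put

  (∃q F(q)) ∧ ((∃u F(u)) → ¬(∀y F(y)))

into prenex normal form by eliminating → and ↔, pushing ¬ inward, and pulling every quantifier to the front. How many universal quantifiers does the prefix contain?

Rewrite implications/biconditionals: A → B as ¬A ∨ B.
  (∃q F(q)) ∧ (¬(∃u F(u)) ∨ ¬(∀y F(y)))
Push ¬ through the quantifiers and connectives to reach negation normal form:
  (∃q F(q)) ∧ ((∀u ¬F(u)) ∨ (∃y ¬F(y)))
Pull the quantifiers to the front (each side's bound variable is not free in the other side):
  ∃q ∀u ∃y (F(q) ∧ (¬F(u) ∨ ¬F(y)))
The prefix is ∃q ∀u ∃y: 1 universal, 2 existential.

1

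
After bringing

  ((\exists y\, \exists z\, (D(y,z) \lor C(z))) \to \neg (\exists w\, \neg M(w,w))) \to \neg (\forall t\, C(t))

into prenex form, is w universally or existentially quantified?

Rewrite implications/biconditionals: A → B as ¬A ∨ B.
  \neg (\neg (\exists y\, \exists z\, (D(y,z) \lor C(z))) \lor \neg (\exists w\, \neg M(w,w))) \lor \neg (\forall t\, C(t))
Drive negations inward (¬∀x A ≡ ∃x ¬A, ¬∃x A ≡ ∀x ¬A, De Morgan for ∧/∨):
  (\exists y\, \exists z\, (D(y,z) \lor C(z))) \land (\exists w\, \neg M(w,w)) \lor (\exists t\, \neg C(t))
All bound variables are already distinct, so no renaming is needed.
Finally move all quantifiers to the prefix:
  \exists y\, \exists z\, \exists w\, \exists t\, ((D(y,z) \lor C(z)) \land \neg M(w,w) \lor \neg C(t))
The quantifier \exists w sits under an even number of negations (counting the antecedent side of each →), so it remains existential.

existential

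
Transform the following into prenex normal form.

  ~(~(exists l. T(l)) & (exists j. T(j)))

Move each ¬ inward, flipping quantifiers it crosses:
  (exists l. T(l)) | (forall j. ~T(j))
All bound variables are already distinct, so no renaming is needed.
Finally move all quantifiers to the prefix:
  exists l. forall j. (T(l) | ~T(j))

exists l. forall j. (T(l) | ~T(j))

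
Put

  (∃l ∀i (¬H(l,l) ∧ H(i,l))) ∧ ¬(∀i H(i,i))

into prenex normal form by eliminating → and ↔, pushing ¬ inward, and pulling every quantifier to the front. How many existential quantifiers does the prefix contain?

Move each ¬ inward, flipping quantifiers it crosses:
  (∃l ∀i (¬H(l,l) ∧ H(i,l))) ∧ (∃i ¬H(i,i))
Standardize variables apart so no two quantifiers bind the same name: i↦u1.
  (∃l ∀i (¬H(l,l) ∧ H(i,l))) ∧ (∃u1 ¬H(u1,u1))
Pull the quantifiers to the front (each side's bound variable is not free in the other side):
  ∃l ∀i ∃u1 (¬H(l,l) ∧ H(i,l) ∧ ¬H(u1,u1))
The prefix is ∃l ∀i ∃u1: 1 universal, 2 existential.

2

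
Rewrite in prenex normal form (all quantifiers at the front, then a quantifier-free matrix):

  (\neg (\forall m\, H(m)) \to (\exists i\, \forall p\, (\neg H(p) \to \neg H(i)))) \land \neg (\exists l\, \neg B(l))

Eliminate → and ↔ using ¬ and ∨.
  (\neg \neg (\forall m\, H(m)) \lor (\exists i\, \forall p\, (\neg \neg H(p) \lor \neg H(i)))) \land \neg (\exists l\, \neg B(l))
Drive negations inward (¬∀x A ≡ ∃x ¬A, ¬∃x A ≡ ∀x ¬A, De Morgan for ∧/∨):
  ((\forall m\, H(m)) \lor (\exists i\, \forall p\, (H(p) \lor \neg H(i)))) \land (\forall l\, B(l))
Extract every quantifier outward, since the variables are now distinct and don't occur free across branches:
  \forall m\, \exists i\, \forall p\, \forall l\, ((H(m) \lor H(p) \lor \neg H(i)) \land B(l))

\forall m\, \exists i\, \forall p\, \forall l\, ((H(m) \lor H(p) \lor \neg H(i)) \land B(l))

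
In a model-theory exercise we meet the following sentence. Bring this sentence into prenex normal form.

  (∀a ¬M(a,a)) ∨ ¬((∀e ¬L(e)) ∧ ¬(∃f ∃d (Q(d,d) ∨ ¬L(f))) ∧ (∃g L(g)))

∀a ∃e ∃f ∃d ∀g (¬M(a,a) ∨ L(e) ∨ Q(d,d) ∨ ¬L(f) ∨ ¬L(g))

Push ¬ through the quantifiers and connectives to reach negation normal form:
  (∀a ¬M(a,a)) ∨ (∃e L(e)) ∨ (∃f ∃d (Q(d,d) ∨ ¬L(f))) ∨ (∀g ¬L(g))
Extract every quantifier outward, since the variables are now distinct and don't occur free across branches:
  ∀a ∃e ∃f ∃d ∀g (¬M(a,a) ∨ L(e) ∨ Q(d,d) ∨ ¬L(f) ∨ ¬L(g))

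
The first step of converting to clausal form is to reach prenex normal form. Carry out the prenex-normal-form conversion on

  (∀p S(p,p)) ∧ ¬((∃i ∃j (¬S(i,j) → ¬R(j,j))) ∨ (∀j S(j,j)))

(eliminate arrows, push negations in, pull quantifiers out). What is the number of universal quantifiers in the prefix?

3

Rewrite implications/biconditionals: A → B as ¬A ∨ B.
  (∀p S(p,p)) ∧ ¬((∃i ∃j (¬¬S(i,j) ∨ ¬R(j,j))) ∨ (∀j S(j,j)))
Drive negations inward (¬∀x A ≡ ∃x ¬A, ¬∃x A ≡ ∀x ¬A, De Morgan for ∧/∨):
  (∀p S(p,p)) ∧ (∀i ∀j (¬S(i,j) ∧ R(j,j))) ∧ (∃j ¬S(j,j))
Standardize variables apart so no two quantifiers bind the same name: j↦s.
  (∀p S(p,p)) ∧ (∀i ∀j (¬S(i,j) ∧ R(j,j))) ∧ (∃s ¬S(s,s))
Extract every quantifier outward, since the variables are now distinct and don't occur free across branches:
  ∀p ∀i ∀j ∃s (S(p,p) ∧ ¬S(i,j) ∧ R(j,j) ∧ ¬S(s,s))
The prefix is ∀p ∀i ∀j ∃s: 3 universal, 1 existential.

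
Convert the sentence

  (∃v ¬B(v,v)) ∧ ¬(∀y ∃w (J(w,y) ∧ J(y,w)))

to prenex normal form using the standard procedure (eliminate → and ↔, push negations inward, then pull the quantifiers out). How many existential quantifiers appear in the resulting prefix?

2

Move each ¬ inward, flipping quantifiers it crosses:
  (∃v ¬B(v,v)) ∧ (∃y ∀w (¬J(w,y) ∨ ¬J(y,w)))
All bound variables are already distinct, so no renaming is needed.
Finally move all quantifiers to the prefix:
  ∃v ∃y ∀w (¬B(v,v) ∧ (¬J(w,y) ∨ ¬J(y,w)))
The prefix is ∃v ∃y ∀w: 1 universal, 2 existential.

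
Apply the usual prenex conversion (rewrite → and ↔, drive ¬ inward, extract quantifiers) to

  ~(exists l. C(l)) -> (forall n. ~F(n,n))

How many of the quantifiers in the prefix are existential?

First replace A → B with ¬A ∨ B.
  ~~(exists l. C(l)) | (forall n. ~F(n,n))
Move each ¬ inward, flipping quantifiers it crosses:
  (exists l. C(l)) | (forall n. ~F(n,n))
Extract every quantifier outward, since the variables are now distinct and don't occur free across branches:
  exists l. forall n. (C(l) | ~F(n,n))
The prefix is exists l forall n: 1 universal, 1 existential.

1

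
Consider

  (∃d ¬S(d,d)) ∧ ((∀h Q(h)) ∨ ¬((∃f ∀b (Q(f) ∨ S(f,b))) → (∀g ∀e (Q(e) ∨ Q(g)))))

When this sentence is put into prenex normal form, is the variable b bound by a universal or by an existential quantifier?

First replace A → B with ¬A ∨ B.
  (∃d ¬S(d,d)) ∧ ((∀h Q(h)) ∨ ¬(¬(∃f ∀b (Q(f) ∨ S(f,b))) ∨ (∀g ∀e (Q(e) ∨ Q(g)))))
Push ¬ through the quantifiers and connectives to reach negation normal form:
  (∃d ¬S(d,d)) ∧ ((∀h Q(h)) ∨ (∃f ∀b (Q(f) ∨ S(f,b))) ∧ (∃g ∃e (¬Q(e) ∧ ¬Q(g))))
Extract every quantifier outward, since the variables are now distinct and don't occur free across branches:
  ∃d ∀h ∃f ∀b ∃g ∃e (¬S(d,d) ∧ (Q(h) ∨ (Q(f) ∨ S(f,b)) ∧ ¬Q(e) ∧ ¬Q(g)))
The quantifier ∀b sits under an even number of negations (counting the antecedent side of each →), so it remains universal.

universal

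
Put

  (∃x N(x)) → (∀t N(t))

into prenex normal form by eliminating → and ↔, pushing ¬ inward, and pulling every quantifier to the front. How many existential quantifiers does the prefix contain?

Eliminate → and ↔ using ¬ and ∨.
  ¬(∃x N(x)) ∨ (∀t N(t))
Push ¬ through the quantifiers and connectives to reach negation normal form:
  (∀x ¬N(x)) ∨ (∀t N(t))
Finally move all quantifiers to the prefix:
  ∀x ∀t (¬N(x) ∨ N(t))
The prefix is ∀x ∀t: 2 universal, 0 existential.

0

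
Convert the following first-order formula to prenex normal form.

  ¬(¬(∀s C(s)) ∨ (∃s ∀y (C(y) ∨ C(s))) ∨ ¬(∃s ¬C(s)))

∀s ∀a ∃y ∃w1 (C(s) ∧ ¬C(y) ∧ ¬C(a) ∧ ¬C(w1))

Drive negations inward (¬∀x A ≡ ∃x ¬A, ¬∃x A ≡ ∀x ¬A, De Morgan for ∧/∨):
  (∀s C(s)) ∧ (∀s ∃y (¬C(y) ∧ ¬C(s))) ∧ (∃s ¬C(s))
Give each quantifier a distinct variable: s↦a, s↦w1.
  (∀s C(s)) ∧ (∀a ∃y (¬C(y) ∧ ¬C(a))) ∧ (∃w1 ¬C(w1))
Extract every quantifier outward, since the variables are now distinct and don't occur free across branches:
  ∀s ∀a ∃y ∃w1 (C(s) ∧ ¬C(y) ∧ ¬C(a) ∧ ¬C(w1))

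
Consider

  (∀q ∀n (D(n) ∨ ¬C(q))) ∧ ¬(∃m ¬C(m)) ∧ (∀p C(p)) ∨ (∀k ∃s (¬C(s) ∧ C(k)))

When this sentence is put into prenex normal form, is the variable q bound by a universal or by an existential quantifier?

universal

Move each ¬ inward, flipping quantifiers it crosses:
  (∀q ∀n (D(n) ∨ ¬C(q))) ∧ (∀m C(m)) ∧ (∀p C(p)) ∨ (∀k ∃s (¬C(s) ∧ C(k)))
All bound variables are already distinct, so no renaming is needed.
Pull the quantifiers to the front (each side's bound variable is not free in the other side):
  ∀q ∀n ∀m ∀p ∀k ∃s ((D(n) ∨ ¬C(q)) ∧ C(m) ∧ C(p) ∨ ¬C(s) ∧ C(k))
The quantifier ∀q sits under an even number of negations, so it remains universal.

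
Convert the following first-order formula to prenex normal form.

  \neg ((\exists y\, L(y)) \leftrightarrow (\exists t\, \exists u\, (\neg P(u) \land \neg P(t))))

Eliminate → and ↔ using ¬ and ∨; A ↔ B as (¬A ∨ B) ∧ (¬B ∨ A).
  \neg ((\neg (\exists y\, L(y)) \lor (\exists t\, \exists u\, (\neg P(u) \land \neg P(t)))) \land (\neg (\exists t\, \exists u\, (\neg P(u) \land \neg P(t))) \lor (\exists y\, L(y))))
Push ¬ through the quantifiers and connectives to reach negation normal form:
  (\exists y\, L(y)) \land (\forall t\, \forall u\, (P(u) \lor P(t))) \lor (\exists t\, \exists u\, (\neg P(u) \land \neg P(t))) \land (\forall y\, \neg L(y))
Give each quantifier a distinct variable: t↦z1, u↦q, y↦w.
  (\exists y\, L(y)) \land (\forall t\, \forall u\, (P(u) \lor P(t))) \lor (\exists z1\, \exists q\, (\neg P(q) \land \neg P(z1))) \land (\forall w\, \neg L(w))
Finally move all quantifiers to the prefix:
  \exists y\, \forall t\, \forall u\, \exists z1\, \exists q\, \forall w\, (L(y) \land (P(u) \lor P(t)) \lor \neg P(q) \land \neg P(z1) \land \neg L(w))

\exists y\, \forall t\, \forall u\, \exists z1\, \exists q\, \forall w\, (L(y) \land (P(u) \lor P(t)) \lor \neg P(q) \land \neg P(z1) \land \neg L(w))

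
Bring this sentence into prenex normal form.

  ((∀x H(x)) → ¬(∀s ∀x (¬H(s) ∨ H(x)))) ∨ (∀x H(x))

∃x ∃s ∃t ∀u1 (¬H(x) ∨ H(s) ∧ ¬H(t) ∨ H(u1))

Eliminate → and ↔ using ¬ and ∨.
  ¬(∀x H(x)) ∨ ¬(∀s ∀x (¬H(s) ∨ H(x))) ∨ (∀x H(x))
Move each ¬ inward, flipping quantifiers it crosses:
  (∃x ¬H(x)) ∨ (∃s ∃x (H(s) ∧ ¬H(x))) ∨ (∀x H(x))
Give each quantifier a distinct variable: x↦t, x↦u1.
  (∃x ¬H(x)) ∨ (∃s ∃t (H(s) ∧ ¬H(t))) ∨ (∀u1 H(u1))
Extract every quantifier outward, since the variables are now distinct and don't occur free across branches:
  ∃x ∃s ∃t ∀u1 (¬H(x) ∨ H(s) ∧ ¬H(t) ∨ H(u1))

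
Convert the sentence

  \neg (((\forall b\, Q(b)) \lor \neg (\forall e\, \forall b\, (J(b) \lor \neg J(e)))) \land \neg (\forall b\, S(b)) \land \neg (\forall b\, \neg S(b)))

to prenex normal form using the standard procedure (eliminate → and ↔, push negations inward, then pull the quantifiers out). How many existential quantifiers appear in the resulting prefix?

1

Move each ¬ inward, flipping quantifiers it crosses:
  (\exists b\, \neg Q(b)) \land (\forall e\, \forall b\, (J(b) \lor \neg J(e))) \lor (\forall b\, S(b)) \lor (\forall b\, \neg S(b))
Give each quantifier a distinct variable: b↦u, b↦y1, b↦x.
  (\exists b\, \neg Q(b)) \land (\forall e\, \forall u\, (J(u) \lor \neg J(e))) \lor (\forall y1\, S(y1)) \lor (\forall x\, \neg S(x))
Pull the quantifiers to the front (each side's bound variable is not free in the other side):
  \exists b\, \forall e\, \forall u\, \forall y1\, \forall x\, (\neg Q(b) \land (J(u) \lor \neg J(e)) \lor S(y1) \lor \neg S(x))
The prefix is \exists b \forall e \forall u \forall y1 \forall x: 4 universal, 1 existential.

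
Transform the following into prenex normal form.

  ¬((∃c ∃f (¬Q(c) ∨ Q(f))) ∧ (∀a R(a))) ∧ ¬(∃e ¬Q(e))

∀c ∀f ∃a ∀e ((Q(c) ∧ ¬Q(f) ∨ ¬R(a)) ∧ Q(e))

Push ¬ through the quantifiers and connectives to reach negation normal form:
  ((∀c ∀f (Q(c) ∧ ¬Q(f))) ∨ (∃a ¬R(a))) ∧ (∀e Q(e))
All bound variables are already distinct, so no renaming is needed.
Pull the quantifiers to the front (each side's bound variable is not free in the other side):
  ∀c ∀f ∃a ∀e ((Q(c) ∧ ¬Q(f) ∨ ¬R(a)) ∧ Q(e))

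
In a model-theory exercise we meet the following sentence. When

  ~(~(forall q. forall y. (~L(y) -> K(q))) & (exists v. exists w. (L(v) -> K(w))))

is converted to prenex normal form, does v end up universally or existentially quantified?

universal

Eliminate → and ↔ using ¬ and ∨.
  ~(~(forall q. forall y. (~~L(y) | K(q))) & (exists v. exists w. (~L(v) | K(w))))
Move each ¬ inward, flipping quantifiers it crosses:
  (forall q. forall y. (L(y) | K(q))) | (forall v. forall w. (L(v) & ~K(w)))
Extract every quantifier outward, since the variables are now distinct and don't occur free across branches:
  forall q. forall y. forall v. forall w. (L(y) | K(q) | L(v) & ~K(w))
The quantifier exists v sits under an odd number of negations (counting the antecedent side of each →), so it flips to forall v.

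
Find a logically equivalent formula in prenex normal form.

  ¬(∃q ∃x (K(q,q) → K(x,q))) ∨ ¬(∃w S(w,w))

Rewrite implications/biconditionals: A → B as ¬A ∨ B.
  ¬(∃q ∃x (¬K(q,q) ∨ K(x,q))) ∨ ¬(∃w S(w,w))
Move each ¬ inward, flipping quantifiers it crosses:
  (∀q ∀x (K(q,q) ∧ ¬K(x,q))) ∨ (∀w ¬S(w,w))
All bound variables are already distinct, so no renaming is needed.
Pull the quantifiers to the front (each side's bound variable is not free in the other side):
  ∀q ∀x ∀w (K(q,q) ∧ ¬K(x,q) ∨ ¬S(w,w))

∀q ∀x ∀w (K(q,q) ∧ ¬K(x,q) ∨ ¬S(w,w))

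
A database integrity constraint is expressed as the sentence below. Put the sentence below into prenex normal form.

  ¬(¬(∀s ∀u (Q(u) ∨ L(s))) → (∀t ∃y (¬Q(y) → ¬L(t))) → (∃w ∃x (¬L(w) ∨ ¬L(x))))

First replace A → B with ¬A ∨ B.
  ¬(¬¬(∀s ∀u (Q(u) ∨ L(s))) ∨ ¬(∀t ∃y (¬¬Q(y) ∨ ¬L(t))) ∨ (∃w ∃x (¬L(w) ∨ ¬L(x))))
Move each ¬ inward, flipping quantifiers it crosses:
  (∃s ∃u (¬Q(u) ∧ ¬L(s))) ∧ (∀t ∃y (Q(y) ∨ ¬L(t))) ∧ (∀w ∀x (L(w) ∧ L(x)))
All bound variables are already distinct, so no renaming is needed.
Extract every quantifier outward, since the variables are now distinct and don't occur free across branches:
  ∃s ∃u ∀t ∃y ∀w ∀x (¬Q(u) ∧ ¬L(s) ∧ (Q(y) ∨ ¬L(t)) ∧ L(w) ∧ L(x))

∃s ∃u ∀t ∃y ∀w ∀x (¬Q(u) ∧ ¬L(s) ∧ (Q(y) ∨ ¬L(t)) ∧ L(w) ∧ L(x))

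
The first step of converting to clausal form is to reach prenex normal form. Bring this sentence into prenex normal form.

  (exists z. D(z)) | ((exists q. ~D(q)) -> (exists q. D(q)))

Eliminate → and ↔ using ¬ and ∨.
  (exists z. D(z)) | ~(exists q. ~D(q)) | (exists q. D(q))
Push ¬ through the quantifiers and connectives to reach negation normal form:
  (exists z. D(z)) | (forall q. D(q)) | (exists q. D(q))
Standardize variables apart so no two quantifiers bind the same name: q↦t.
  (exists z. D(z)) | (forall q. D(q)) | (exists t. D(t))
Finally move all quantifiers to the prefix:
  exists z. forall q. exists t. (D(z) | D(q) | D(t))

exists z. forall q. exists t. (D(z) | D(q) | D(t))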